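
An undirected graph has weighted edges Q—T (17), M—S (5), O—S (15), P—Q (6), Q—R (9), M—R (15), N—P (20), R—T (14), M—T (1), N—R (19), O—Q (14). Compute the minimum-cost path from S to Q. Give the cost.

A few of the S→Q routes:
S - M - R - Q: 5 + 15 + 9 = 29
S - O - Q: 15 + 14 = 29
S - M - T - R - Q: 5 + 1 + 14 + 9 = 29
S - M - T - Q: 5 + 1 + 17 = 23
Best route has total 23.

23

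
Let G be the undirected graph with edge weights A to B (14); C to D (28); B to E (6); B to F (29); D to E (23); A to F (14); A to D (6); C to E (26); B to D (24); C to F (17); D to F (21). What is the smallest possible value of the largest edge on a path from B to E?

A few of the B→E routes:
B-E: max(6) = 6
B-A-F-D-E: max(14, 14, 21, 23) = 23
B-A-D-E: max(14, 6, 23) = 23
Smallest bottleneck: 6.

6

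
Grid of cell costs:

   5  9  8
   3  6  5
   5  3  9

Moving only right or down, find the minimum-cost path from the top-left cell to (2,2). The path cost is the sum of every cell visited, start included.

Best path: r0c0→r1c0→r2c0→r2c1→r2c2
Cost: 5 + 3 + 5 + 3 + 9 = 25
For comparison, the top-then-right route costs 36.

25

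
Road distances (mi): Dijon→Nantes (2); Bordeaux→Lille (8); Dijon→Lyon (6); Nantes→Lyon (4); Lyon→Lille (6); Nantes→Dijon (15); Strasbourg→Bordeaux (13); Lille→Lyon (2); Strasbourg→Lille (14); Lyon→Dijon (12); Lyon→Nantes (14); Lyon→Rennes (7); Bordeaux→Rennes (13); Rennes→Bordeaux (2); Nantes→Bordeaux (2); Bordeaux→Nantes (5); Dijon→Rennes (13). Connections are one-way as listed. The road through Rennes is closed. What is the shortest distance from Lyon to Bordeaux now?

Routes from Lyon to Bordeaux avoiding Rennes:
Lyon→Nantes→Bordeaux: 14 + 2 = 16
Lyon→Dijon→Nantes→Bordeaux: 12 + 2 + 2 = 16
The minimum is 16 mi.

16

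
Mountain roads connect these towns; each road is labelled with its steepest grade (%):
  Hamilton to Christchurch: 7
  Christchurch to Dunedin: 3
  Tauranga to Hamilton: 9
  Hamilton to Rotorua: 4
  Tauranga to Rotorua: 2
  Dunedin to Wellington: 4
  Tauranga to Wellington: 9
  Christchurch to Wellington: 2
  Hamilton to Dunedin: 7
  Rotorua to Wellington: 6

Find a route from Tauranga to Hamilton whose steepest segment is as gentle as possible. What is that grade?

Checking several routes:
Tauranga→Rotorua→Hamilton: max(2, 4) = 4
Tauranga→Rotorua→Wellington→Christchurch→Hamilton: max(2, 6, 2, 7) = 7
Tauranga→Rotorua→Wellington→Christchurch→Dunedin→Hamilton: max(2, 6, 2, 3, 7) = 7
Best route has worst link 4%.

4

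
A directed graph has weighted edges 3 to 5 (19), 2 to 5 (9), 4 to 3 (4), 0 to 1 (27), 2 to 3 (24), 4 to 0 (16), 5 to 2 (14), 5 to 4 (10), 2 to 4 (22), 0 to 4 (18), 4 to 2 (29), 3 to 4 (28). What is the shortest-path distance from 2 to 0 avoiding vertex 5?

Paths from 2 to 0 avoiding 5:
2→4→0: 22 + 16 = 38
2→3→4→0: 24 + 28 + 16 = 68
The minimum is 38.

38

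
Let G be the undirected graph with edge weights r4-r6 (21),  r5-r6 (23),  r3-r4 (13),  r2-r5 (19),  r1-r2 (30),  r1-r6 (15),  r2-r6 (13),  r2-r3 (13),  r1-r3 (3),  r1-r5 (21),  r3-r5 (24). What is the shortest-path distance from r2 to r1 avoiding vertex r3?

28

Paths from r2 to r1 avoiding r3:
r2→r5→r1: 19 + 21 = 40
r2→r1: 30
r2→r6→r1: 13 + 15 = 28
r2→r6→r5→r1: 13 + 23 + 21 = 57
r2→r5→r6→r1: 19 + 23 + 15 = 57
The minimum is 28.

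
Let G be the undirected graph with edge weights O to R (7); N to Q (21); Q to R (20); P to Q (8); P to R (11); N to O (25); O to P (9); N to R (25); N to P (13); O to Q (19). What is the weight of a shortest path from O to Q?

Comparing a few candidate routes:
O -> P -> Q: 9 + 8 = 17
O -> Q: 19
O -> R -> P -> Q: 7 + 11 + 8 = 26
O -> R -> Q: 7 + 20 = 27
Shortest: 17.

17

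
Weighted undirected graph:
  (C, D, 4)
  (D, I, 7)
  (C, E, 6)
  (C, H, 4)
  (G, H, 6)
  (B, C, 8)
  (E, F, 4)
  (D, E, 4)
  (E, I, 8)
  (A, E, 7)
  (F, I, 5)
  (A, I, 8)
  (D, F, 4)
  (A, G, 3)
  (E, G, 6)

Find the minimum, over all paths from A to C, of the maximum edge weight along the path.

Comparing a few candidate routes:
A - G - H - C: max(3, 6, 4) = 6
A - G - E - F - D - C: max(3, 6, 4, 4, 4) = 6
A - G - E - D - C: max(3, 6, 4, 4) = 6
A - G - E - F - I - D - C: max(3, 6, 4, 5, 7, 4) = 7
A - G - E - C: max(3, 6, 6) = 6
The minimum achievable maximum is 6.

6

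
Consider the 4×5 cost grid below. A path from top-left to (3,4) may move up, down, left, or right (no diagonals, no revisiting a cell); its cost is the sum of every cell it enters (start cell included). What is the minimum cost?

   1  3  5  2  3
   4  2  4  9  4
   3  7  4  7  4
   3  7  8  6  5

Path [0,0] [0,1] [0,2] [0,3] [0,4] [1,4] [2,4] [3,4]: 1 + 3 + 5 + 2 + 3 + 4 + 4 + 5 = 27.

27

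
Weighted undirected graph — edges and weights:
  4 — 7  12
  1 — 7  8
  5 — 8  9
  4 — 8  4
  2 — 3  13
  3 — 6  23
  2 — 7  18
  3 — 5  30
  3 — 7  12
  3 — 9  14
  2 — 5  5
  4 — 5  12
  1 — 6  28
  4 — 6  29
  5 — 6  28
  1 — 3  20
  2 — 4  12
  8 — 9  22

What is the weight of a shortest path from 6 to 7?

Comparing a few candidate routes:
6 - 1 - 7: 28 + 8 = 36
6 - 4 - 7: 29 + 12 = 41
6 - 3 - 7: 23 + 12 = 35
Best route has total 35.

35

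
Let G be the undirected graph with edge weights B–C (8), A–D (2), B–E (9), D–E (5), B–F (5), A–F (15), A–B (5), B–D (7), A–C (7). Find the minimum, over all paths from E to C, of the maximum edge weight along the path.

7

Comparing a few candidate routes:
E -> D -> A -> C: max(5, 2, 7) = 7
E -> D -> A -> B -> C: max(5, 2, 5, 8) = 8
E -> D -> B -> A -> C: max(5, 7, 5, 7) = 7
E -> D -> B -> C: max(5, 7, 8) = 8
Best route has worst link 7.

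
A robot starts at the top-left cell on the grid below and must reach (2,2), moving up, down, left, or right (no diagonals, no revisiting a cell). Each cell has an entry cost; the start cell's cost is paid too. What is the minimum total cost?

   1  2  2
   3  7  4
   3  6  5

One optimal route is r0c0 r0c1 r0c2 r1c2 r2c2.
Its cost is 1 + 2 + 2 + 4 + 5 = 14.

14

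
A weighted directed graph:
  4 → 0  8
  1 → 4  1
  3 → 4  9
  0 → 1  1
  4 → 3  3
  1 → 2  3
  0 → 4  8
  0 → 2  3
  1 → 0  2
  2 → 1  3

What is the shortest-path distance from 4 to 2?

Candidate routes:
4→0→2: 8 + 3 = 11
4→0→1→2: 8 + 1 + 3 = 12
The minimum is 11.

11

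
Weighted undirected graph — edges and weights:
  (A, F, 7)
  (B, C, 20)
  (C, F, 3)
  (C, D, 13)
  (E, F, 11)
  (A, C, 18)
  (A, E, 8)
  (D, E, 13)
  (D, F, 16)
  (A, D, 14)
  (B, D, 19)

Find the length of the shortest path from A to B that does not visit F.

Some routes from A to B avoiding F:
A -> E -> D -> B: 8 + 13 + 19 = 40
A -> D -> C -> B: 14 + 13 + 20 = 47
A -> C -> B: 18 + 20 = 38
A -> D -> B: 14 + 19 = 33
Best route has total 33.

33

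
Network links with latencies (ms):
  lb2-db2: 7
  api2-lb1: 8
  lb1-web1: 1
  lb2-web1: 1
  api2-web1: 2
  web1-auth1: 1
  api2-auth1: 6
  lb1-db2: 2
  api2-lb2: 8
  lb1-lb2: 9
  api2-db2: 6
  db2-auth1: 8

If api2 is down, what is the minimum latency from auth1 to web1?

1

Comparing a few candidate routes:
auth1 → db2 → lb2 → web1: 8 + 7 + 1 = 16
auth1 → db2 → lb1 → web1: 8 + 2 + 1 = 11
auth1 → web1: 1
The minimum is 1 ms.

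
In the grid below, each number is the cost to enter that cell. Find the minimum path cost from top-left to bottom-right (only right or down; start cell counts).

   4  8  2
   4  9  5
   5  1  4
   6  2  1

Path [0,0] -> [1,0] -> [2,0] -> [2,1] -> [3,1] -> [3,2]: 4 + 4 + 5 + 1 + 2 + 1 = 17.
(Top row then right column would cost 24.)

17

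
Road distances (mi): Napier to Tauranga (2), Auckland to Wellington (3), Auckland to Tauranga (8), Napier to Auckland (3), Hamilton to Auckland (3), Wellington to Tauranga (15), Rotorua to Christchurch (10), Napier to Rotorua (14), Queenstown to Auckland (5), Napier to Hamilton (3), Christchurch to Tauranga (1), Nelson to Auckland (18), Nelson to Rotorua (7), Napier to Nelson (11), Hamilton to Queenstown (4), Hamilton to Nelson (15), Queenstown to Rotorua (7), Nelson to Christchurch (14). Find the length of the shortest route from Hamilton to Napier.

Some routes from Hamilton to Napier:
Hamilton -> Queenstown -> Auckland -> Napier: 4 + 5 + 3 = 12
Hamilton -> Napier: 3
Hamilton -> Auckland -> Napier: 3 + 3 = 6
Shortest: 3 mi.

3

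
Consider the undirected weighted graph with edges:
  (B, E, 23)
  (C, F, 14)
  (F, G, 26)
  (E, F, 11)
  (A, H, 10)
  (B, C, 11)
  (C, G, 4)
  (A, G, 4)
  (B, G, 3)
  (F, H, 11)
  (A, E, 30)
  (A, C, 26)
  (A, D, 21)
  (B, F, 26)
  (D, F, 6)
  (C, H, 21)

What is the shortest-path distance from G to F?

Some routes from G to F:
G→F: 26
G→A→D→F: 4 + 21 + 6 = 31
G→C→F: 4 + 14 = 18
G→B→F: 3 + 26 = 29
G→A→H→F: 4 + 10 + 11 = 25
G→B→C→F: 3 + 11 + 14 = 28
Shortest: 18.

18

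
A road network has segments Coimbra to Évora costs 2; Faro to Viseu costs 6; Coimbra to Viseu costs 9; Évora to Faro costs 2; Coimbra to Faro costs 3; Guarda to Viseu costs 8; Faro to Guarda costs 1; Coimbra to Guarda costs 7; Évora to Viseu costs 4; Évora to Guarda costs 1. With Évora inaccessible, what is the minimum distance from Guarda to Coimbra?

4

Comparing a few candidate routes:
Guarda→Faro→Viseu→Coimbra: 1 + 6 + 9 = 16
Guarda→Viseu→Coimbra: 8 + 9 = 17
Guarda→Coimbra: 7
Guarda→Faro→Coimbra: 1 + 3 = 4
Best route has total 4.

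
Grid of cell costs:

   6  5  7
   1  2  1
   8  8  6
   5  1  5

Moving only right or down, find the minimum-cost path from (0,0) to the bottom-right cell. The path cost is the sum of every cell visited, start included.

21

One optimal route is r0c0 -> r1c0 -> r1c1 -> r1c2 -> r2c2 -> r3c2.
Its cost is 6 + 1 + 2 + 1 + 6 + 5 = 21.
For comparison, the top-then-right route costs 30.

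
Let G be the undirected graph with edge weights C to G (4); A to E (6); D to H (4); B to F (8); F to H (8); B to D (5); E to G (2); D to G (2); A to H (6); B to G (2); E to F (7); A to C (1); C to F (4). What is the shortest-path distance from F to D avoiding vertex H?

10

A few of the F→D routes:
F→E→G→D: 7 + 2 + 2 = 11
F→B→D: 8 + 5 = 13
F→C→G→D: 4 + 4 + 2 = 10
F→B→G→D: 8 + 2 + 2 = 12
Shortest: 10.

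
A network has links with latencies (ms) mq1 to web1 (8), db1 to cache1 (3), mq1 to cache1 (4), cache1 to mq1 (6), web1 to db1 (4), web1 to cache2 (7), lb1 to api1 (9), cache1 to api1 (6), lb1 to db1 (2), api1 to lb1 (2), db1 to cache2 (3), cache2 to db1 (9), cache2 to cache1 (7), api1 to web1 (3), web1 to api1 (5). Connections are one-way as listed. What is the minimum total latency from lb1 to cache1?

Checking several routes:
lb1 -> api1 -> web1 -> db1 -> cache1: 9 + 3 + 4 + 3 = 19
lb1 -> db1 -> cache2 -> cache1: 2 + 3 + 7 = 12
lb1 -> db1 -> cache1: 2 + 3 = 5
Shortest: 5 ms.

5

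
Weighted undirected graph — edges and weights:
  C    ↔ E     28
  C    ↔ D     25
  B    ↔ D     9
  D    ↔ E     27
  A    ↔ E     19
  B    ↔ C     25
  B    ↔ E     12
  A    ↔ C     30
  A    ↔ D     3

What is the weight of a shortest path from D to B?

A few of the D→B routes:
D→B: 9
D→A→E→B: 3 + 19 + 12 = 34
D→E→B: 27 + 12 = 39
D→C→B: 25 + 25 = 50
Shortest: 9.

9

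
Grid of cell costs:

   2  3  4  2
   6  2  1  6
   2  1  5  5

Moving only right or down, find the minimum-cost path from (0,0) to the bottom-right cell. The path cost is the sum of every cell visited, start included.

18

Best path: r0c0 -> r0c1 -> r1c1 -> r1c2 -> r2c2 -> r2c3
Cost: 2 + 3 + 2 + 1 + 5 + 5 = 18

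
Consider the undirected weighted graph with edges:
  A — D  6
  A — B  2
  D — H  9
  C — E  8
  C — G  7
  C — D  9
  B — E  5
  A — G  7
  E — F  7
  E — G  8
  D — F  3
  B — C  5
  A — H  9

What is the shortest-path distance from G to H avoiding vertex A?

25

Some routes from G to H avoiding A:
G-C-D-H: 7 + 9 + 9 = 25
G-E-C-D-H: 8 + 8 + 9 + 9 = 34
G-C-B-E-F-D-H: 7 + 5 + 5 + 7 + 3 + 9 = 36
G-E-F-D-H: 8 + 7 + 3 + 9 = 27
G-C-E-F-D-H: 7 + 8 + 7 + 3 + 9 = 34
Shortest: 25.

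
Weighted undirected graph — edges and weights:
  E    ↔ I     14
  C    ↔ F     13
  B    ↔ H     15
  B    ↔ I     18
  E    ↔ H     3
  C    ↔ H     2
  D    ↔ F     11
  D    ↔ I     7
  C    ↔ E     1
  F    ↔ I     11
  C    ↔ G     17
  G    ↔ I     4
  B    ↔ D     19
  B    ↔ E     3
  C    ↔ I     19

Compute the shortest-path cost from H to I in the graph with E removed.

Comparing a few candidate routes:
H→B→I: 15 + 18 = 33
H→C→F→I: 2 + 13 + 11 = 26
H→C→I: 2 + 19 = 21
H→C→G→I: 2 + 17 + 4 = 23
Best route has total 21.

21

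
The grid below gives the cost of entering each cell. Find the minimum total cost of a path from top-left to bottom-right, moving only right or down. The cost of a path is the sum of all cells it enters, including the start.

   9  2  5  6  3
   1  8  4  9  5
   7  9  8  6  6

Cheapest: r0c0 r0c1 r0c2 r0c3 r0c4 r1c4 r2c4
  9 + 2 + 5 + 6 + 3 + 5 + 6 = 36

36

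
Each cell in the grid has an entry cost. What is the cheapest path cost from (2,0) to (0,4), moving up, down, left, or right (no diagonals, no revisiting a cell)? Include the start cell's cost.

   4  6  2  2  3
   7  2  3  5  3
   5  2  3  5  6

19

Take r2c0 → r2c1 → r1c1 → r1c2 → r0c2 → r0c3 → r0c4 for a total of 5 + 2 + 2 + 3 + 2 + 2 + 3 = 19.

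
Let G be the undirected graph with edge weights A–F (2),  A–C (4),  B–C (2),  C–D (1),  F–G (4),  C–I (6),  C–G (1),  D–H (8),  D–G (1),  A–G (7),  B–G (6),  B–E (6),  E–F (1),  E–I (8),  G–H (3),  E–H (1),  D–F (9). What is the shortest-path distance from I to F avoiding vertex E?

11

Comparing a few candidate routes:
I -> C -> D -> G -> A -> F: 6 + 1 + 1 + 7 + 2 = 17
I -> C -> G -> A -> F: 6 + 1 + 7 + 2 = 16
I -> C -> D -> G -> F: 6 + 1 + 1 + 4 = 12
I -> C -> A -> F: 6 + 4 + 2 = 12
I -> C -> D -> F: 6 + 1 + 9 = 16
I -> C -> G -> F: 6 + 1 + 4 = 11
Best route has total 11.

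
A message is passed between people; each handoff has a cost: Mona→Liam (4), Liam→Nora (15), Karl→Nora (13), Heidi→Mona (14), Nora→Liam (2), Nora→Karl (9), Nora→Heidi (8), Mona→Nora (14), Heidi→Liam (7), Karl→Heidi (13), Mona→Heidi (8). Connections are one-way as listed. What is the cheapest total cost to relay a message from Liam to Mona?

Routes from Liam to Mona:
Liam -> Nora -> Heidi -> Mona: 15 + 8 + 14 = 37
Liam -> Nora -> Karl -> Heidi -> Mona: 15 + 9 + 13 + 14 = 51
Shortest: 37.

37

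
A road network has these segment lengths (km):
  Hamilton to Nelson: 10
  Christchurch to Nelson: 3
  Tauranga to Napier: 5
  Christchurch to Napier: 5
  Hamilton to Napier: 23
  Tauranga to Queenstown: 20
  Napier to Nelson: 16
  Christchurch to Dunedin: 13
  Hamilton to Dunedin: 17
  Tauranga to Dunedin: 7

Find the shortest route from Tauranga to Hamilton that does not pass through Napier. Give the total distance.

Paths from Tauranga to Hamilton avoiding Napier:
Tauranga -> Dunedin -> Christchurch -> Nelson -> Hamilton: 7 + 13 + 3 + 10 = 33
Tauranga -> Dunedin -> Hamilton: 7 + 17 = 24
The minimum is 24 km.

24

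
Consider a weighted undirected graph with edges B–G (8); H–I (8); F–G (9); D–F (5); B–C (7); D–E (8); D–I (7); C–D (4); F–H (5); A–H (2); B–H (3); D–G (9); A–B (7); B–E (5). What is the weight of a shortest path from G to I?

Checking several routes:
G -> F -> D -> I: 9 + 5 + 7 = 21
G -> B -> A -> H -> I: 8 + 7 + 2 + 8 = 25
G -> D -> I: 9 + 7 = 16
G -> F -> H -> I: 9 + 5 + 8 = 22
G -> B -> H -> I: 8 + 3 + 8 = 19
Shortest: 16.

16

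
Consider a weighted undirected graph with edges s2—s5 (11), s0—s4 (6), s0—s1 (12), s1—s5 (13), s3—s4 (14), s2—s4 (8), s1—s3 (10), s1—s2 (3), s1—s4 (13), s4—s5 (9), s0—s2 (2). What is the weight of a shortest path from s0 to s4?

6

Comparing a few candidate routes:
s0 → s4: 6
s0 → s2 → s4: 2 + 8 = 10
s0 → s2 → s1 → s4: 2 + 3 + 13 = 18
Shortest: 6.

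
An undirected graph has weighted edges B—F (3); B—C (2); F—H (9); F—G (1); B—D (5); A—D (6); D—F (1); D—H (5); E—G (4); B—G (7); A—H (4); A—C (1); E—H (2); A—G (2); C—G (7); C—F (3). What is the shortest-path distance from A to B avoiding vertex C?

6

A few of the A→B routes:
A → G → F → B: 2 + 1 + 3 = 6
A → D → F → B: 6 + 1 + 3 = 10
A → G → F → D → B: 2 + 1 + 1 + 5 = 9
A → G → B: 2 + 7 = 9
A → D → B: 6 + 5 = 11
Shortest: 6.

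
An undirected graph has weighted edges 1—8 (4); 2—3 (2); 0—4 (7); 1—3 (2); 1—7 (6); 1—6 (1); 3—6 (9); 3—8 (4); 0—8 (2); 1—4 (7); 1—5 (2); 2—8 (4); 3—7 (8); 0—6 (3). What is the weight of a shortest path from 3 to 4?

Comparing a few candidate routes:
3-1-4: 2 + 7 = 9
3-1-6-0-4: 2 + 1 + 3 + 7 = 13
3-1-8-0-4: 2 + 4 + 2 + 7 = 15
3-8-0-4: 4 + 2 + 7 = 13
3-2-8-0-4: 2 + 4 + 2 + 7 = 15
The minimum is 9.

9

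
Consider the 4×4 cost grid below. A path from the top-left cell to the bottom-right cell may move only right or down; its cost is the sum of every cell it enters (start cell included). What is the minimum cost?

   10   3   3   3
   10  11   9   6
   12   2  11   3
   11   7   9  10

38

Best path: (0,0) → (0,1) → (0,2) → (0,3) → (1,3) → (2,3) → (3,3)
Cost: 10 + 3 + 3 + 3 + 6 + 3 + 10 = 38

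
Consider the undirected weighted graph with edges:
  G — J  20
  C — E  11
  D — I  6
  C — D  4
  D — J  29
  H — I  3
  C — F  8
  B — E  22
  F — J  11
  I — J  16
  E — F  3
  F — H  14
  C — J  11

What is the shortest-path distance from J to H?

Some routes from J to H:
J - F - H: 11 + 14 = 25
J - C - F - H: 11 + 8 + 14 = 33
J - F - C - D - I - H: 11 + 8 + 4 + 6 + 3 = 32
J - D - I - H: 29 + 6 + 3 = 38
J - I - H: 16 + 3 = 19
J - C - D - I - H: 11 + 4 + 6 + 3 = 24
Best route has total 19.

19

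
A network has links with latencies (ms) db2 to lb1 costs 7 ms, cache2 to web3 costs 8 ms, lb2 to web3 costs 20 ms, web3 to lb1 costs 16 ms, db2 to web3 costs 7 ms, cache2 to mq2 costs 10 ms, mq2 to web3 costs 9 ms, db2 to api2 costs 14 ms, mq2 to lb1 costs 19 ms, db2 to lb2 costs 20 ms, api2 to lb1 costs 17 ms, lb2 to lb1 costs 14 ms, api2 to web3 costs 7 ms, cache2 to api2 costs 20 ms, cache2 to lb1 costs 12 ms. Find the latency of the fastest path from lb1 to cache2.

Comparing a few candidate routes:
lb1-mq2-cache2: 19 + 10 = 29
lb1-web3-cache2: 16 + 8 = 24
lb1-db2-web3-cache2: 7 + 7 + 8 = 22
lb1-cache2: 12
Best route has total 12 ms.

12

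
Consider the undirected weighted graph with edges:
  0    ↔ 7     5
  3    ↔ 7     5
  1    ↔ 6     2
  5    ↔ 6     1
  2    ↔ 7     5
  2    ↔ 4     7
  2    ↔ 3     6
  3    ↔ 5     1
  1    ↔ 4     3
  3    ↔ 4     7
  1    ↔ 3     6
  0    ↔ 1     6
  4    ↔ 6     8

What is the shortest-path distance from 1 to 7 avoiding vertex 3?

11

Routes from 1 to 7 avoiding 3:
1 -> 4 -> 2 -> 7: 3 + 7 + 5 = 15
1 -> 6 -> 4 -> 2 -> 7: 2 + 8 + 7 + 5 = 22
1 -> 0 -> 7: 6 + 5 = 11
Best route has total 11.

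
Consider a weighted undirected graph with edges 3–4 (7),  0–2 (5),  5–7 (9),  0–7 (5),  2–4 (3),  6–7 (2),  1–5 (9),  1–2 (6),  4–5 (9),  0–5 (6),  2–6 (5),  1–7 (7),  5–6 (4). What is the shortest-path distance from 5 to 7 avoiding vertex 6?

9

Some routes from 5 to 7 avoiding 6:
5 -> 7: 9
5 -> 0 -> 7: 6 + 5 = 11
5 -> 1 -> 7: 9 + 7 = 16
Shortest: 9.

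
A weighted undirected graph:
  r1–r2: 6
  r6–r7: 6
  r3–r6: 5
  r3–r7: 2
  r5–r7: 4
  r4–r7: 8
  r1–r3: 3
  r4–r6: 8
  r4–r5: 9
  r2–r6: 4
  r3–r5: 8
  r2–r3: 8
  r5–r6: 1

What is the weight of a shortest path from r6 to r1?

8

A few of the r6→r1 routes:
r6 - r5 - r7 - r3 - r1: 1 + 4 + 2 + 3 = 10
r6 - r5 - r3 - r1: 1 + 8 + 3 = 12
r6 - r3 - r1: 5 + 3 = 8
r6 - r7 - r3 - r1: 6 + 2 + 3 = 11
r6 - r2 - r1: 4 + 6 = 10
Shortest: 8.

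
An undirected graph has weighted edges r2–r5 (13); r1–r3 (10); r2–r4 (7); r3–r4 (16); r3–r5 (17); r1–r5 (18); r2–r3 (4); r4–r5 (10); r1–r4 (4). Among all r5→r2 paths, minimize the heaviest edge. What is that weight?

Some routes from r5 to r2:
r5 → r4 → r3 → r2: max(10, 16, 4) = 16
r5 → r4 → r2: max(10, 7) = 10
r5 → r2: max(13) = 13
r5 → r4 → r1 → r3 → r2: max(10, 4, 10, 4) = 10
Smallest bottleneck: 10.

10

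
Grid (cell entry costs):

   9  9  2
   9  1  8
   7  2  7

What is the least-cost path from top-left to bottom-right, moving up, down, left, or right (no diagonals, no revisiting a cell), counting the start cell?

Best path: r0c0 r0c1 r1c1 r2c1 r2c2
Cost: 9 + 9 + 1 + 2 + 7 = 28

28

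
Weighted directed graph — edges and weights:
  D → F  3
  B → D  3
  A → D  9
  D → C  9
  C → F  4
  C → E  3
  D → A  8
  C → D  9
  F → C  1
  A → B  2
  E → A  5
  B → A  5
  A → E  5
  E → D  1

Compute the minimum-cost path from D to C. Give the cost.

4

Paths from D to C:
D - C: 9
D - F - C: 3 + 1 = 4
Best route has total 4.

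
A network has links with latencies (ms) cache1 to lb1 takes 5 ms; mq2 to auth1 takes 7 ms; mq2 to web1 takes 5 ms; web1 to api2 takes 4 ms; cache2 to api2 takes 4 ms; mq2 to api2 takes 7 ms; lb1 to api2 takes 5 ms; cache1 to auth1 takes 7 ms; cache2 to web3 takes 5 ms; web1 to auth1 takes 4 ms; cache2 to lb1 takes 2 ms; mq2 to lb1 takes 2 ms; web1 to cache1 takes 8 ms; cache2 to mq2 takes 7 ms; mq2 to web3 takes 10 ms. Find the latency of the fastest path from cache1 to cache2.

7

Checking several routes:
cache1 → lb1 → mq2 → cache2: 5 + 2 + 7 = 14
cache1 → lb1 → cache2: 5 + 2 = 7
cache1 → lb1 → api2 → cache2: 5 + 5 + 4 = 14
The minimum is 7 ms.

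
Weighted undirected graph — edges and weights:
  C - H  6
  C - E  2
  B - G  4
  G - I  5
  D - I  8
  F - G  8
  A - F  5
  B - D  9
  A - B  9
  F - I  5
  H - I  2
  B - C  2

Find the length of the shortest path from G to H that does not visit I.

12

Paths from G to H avoiding I:
G → F → A → B → C → H: 8 + 5 + 9 + 2 + 6 = 30
G → B → C → H: 4 + 2 + 6 = 12
Shortest: 12.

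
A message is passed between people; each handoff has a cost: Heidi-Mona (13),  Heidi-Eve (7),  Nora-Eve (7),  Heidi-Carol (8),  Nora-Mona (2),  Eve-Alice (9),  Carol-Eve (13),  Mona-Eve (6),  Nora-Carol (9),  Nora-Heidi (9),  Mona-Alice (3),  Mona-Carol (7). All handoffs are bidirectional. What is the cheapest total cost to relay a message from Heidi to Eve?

Checking several routes:
Heidi-Nora-Mona-Eve: 9 + 2 + 6 = 17
Heidi-Eve: 7
Heidi-Nora-Eve: 9 + 7 = 16
The minimum is 7.

7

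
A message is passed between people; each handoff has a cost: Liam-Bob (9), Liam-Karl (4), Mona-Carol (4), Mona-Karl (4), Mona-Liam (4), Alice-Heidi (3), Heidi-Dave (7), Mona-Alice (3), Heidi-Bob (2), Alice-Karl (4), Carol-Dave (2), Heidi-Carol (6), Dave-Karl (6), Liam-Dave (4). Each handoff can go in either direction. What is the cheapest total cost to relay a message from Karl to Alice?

4

Checking several routes:
Karl -> Dave -> Carol -> Mona -> Alice: 6 + 2 + 4 + 3 = 15
Karl -> Alice: 4
Karl -> Liam -> Mona -> Alice: 4 + 4 + 3 = 11
Karl -> Mona -> Alice: 4 + 3 = 7
Shortest: 4.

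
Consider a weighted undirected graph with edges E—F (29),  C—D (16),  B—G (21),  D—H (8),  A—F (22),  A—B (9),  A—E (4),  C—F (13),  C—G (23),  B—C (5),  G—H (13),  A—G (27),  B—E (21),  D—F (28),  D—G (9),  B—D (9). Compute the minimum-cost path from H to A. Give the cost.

Some routes from H to A:
H -> D -> B -> A: 8 + 9 + 9 = 26
H -> G -> D -> B -> A: 13 + 9 + 9 + 9 = 40
H -> D -> C -> B -> A: 8 + 16 + 5 + 9 = 38
Best route has total 26.

26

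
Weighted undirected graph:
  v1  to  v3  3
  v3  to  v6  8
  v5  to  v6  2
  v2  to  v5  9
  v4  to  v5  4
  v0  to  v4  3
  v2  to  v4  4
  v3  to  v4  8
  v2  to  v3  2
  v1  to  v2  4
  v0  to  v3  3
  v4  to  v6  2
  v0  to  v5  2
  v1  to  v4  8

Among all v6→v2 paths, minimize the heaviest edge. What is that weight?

3

Checking several routes:
v6 -> v5 -> v4 -> v2: max(2, 4, 4) = 4
v6 -> v5 -> v0 -> v3 -> v2: max(2, 2, 3, 2) = 3
v6 -> v5 -> v4 -> v0 -> v3 -> v2: max(2, 4, 3, 3, 2) = 4
v6 -> v4 -> v0 -> v3 -> v2: max(2, 3, 3, 2) = 3
The minimum achievable maximum is 3.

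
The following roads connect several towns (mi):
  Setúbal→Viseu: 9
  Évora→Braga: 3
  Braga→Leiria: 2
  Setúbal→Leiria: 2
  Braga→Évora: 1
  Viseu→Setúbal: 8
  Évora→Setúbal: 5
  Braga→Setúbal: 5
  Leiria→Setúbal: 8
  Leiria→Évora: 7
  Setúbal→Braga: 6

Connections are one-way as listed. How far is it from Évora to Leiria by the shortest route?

A few of the Évora→Leiria routes:
Évora → Setúbal → Leiria: 5 + 2 = 7
Évora → Braga → Leiria: 3 + 2 = 5
Évora → Braga → Setúbal → Leiria: 3 + 5 + 2 = 10
Shortest: 5 mi.

5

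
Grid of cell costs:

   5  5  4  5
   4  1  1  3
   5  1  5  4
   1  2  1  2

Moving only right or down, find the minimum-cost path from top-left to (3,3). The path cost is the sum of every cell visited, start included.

16

Take [0,0] -> [1,0] -> [1,1] -> [2,1] -> [3,1] -> [3,2] -> [3,3] for a total of 5 + 4 + 1 + 1 + 2 + 1 + 2 = 16.
For comparison, the top-then-right route costs 28.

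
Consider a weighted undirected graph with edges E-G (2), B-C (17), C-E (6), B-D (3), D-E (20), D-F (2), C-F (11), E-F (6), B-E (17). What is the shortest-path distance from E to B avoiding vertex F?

Routes from E to B avoiding F:
E-C-B: 6 + 17 = 23
E-D-B: 20 + 3 = 23
E-B: 17
The minimum is 17.

17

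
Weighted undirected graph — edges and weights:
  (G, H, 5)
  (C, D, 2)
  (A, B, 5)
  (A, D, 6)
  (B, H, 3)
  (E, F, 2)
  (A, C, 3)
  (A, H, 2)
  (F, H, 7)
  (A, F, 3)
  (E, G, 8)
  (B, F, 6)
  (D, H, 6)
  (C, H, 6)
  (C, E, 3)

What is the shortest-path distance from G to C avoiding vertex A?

11

Checking several routes:
G - H - C: 5 + 6 = 11
G - E - C: 8 + 3 = 11
G - H - D - C: 5 + 6 + 2 = 13
G - H - B - F - E - C: 5 + 3 + 6 + 2 + 3 = 19
G - H - F - E - C: 5 + 7 + 2 + 3 = 17
Shortest: 11.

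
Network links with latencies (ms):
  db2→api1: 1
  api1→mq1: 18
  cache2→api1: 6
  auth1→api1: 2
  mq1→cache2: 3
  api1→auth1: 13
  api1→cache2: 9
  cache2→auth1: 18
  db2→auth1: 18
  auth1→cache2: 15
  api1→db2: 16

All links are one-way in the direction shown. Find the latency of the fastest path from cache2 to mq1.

24

Candidate routes:
cache2 → auth1 → api1 → mq1: 18 + 2 + 18 = 38
cache2 → api1 → mq1: 6 + 18 = 24
Best route has total 24 ms.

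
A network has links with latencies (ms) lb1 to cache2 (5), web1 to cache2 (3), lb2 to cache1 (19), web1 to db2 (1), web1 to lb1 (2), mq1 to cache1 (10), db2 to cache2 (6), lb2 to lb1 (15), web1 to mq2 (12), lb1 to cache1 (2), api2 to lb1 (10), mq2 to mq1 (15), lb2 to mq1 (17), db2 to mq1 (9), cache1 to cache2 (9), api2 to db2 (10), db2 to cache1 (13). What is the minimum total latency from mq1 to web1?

Some routes from mq1 to web1:
mq1-db2-web1: 9 + 1 = 10
mq1-cache1-lb1-cache2-web1: 10 + 2 + 5 + 3 = 20
mq1-cache1-lb1-web1: 10 + 2 + 2 = 14
mq1-db2-cache2-web1: 9 + 6 + 3 = 18
Best route has total 10 ms.

10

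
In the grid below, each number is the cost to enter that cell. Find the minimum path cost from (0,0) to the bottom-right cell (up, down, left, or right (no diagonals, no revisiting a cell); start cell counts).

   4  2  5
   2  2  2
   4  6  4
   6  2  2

Best path: (0,0)→(0,1)→(1,1)→(1,2)→(2,2)→(3,2)
Cost: 4 + 2 + 2 + 2 + 4 + 2 = 16

16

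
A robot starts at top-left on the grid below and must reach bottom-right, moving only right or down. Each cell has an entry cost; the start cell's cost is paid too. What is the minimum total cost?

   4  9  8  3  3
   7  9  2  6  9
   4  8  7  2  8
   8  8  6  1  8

Best path: [0,0] → [1,0] → [1,1] → [1,2] → [1,3] → [2,3] → [3,3] → [3,4]
Cost: 4 + 7 + 9 + 2 + 6 + 2 + 1 + 8 = 39
(Top row then right column would cost 52.)

39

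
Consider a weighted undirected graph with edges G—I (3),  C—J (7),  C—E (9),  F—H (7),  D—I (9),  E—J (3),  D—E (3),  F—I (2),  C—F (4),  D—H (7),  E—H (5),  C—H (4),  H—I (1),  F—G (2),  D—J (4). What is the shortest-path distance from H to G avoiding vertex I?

Some routes from H to G avoiding I:
H-E-J-C-F-G: 5 + 3 + 7 + 4 + 2 = 21
H-E-D-J-C-F-G: 5 + 3 + 4 + 7 + 4 + 2 = 25
H-E-C-F-G: 5 + 9 + 4 + 2 = 20
H-F-G: 7 + 2 = 9
H-D-J-C-F-G: 7 + 4 + 7 + 4 + 2 = 24
H-C-F-G: 4 + 4 + 2 = 10
Best route has total 9.

9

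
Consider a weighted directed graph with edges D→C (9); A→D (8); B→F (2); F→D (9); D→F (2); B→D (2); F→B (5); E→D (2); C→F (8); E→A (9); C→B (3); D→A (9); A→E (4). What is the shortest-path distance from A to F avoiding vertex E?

Routes from A to F avoiding E:
A→D→F: 8 + 2 = 10
A→D→C→B→F: 8 + 9 + 3 + 2 = 22
A→D→C→F: 8 + 9 + 8 = 25
Best route has total 10.

10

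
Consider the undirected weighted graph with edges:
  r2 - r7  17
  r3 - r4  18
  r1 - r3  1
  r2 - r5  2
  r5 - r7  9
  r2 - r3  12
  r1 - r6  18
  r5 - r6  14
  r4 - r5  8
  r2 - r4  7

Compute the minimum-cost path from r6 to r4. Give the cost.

22

A few of the r6→r4 routes:
r6→r1→r3→r2→r5→r4: 18 + 1 + 12 + 2 + 8 = 41
r6→r5→r2→r4: 14 + 2 + 7 = 23
r6→r1→r3→r2→r4: 18 + 1 + 12 + 7 = 38
r6→r1→r3→r4: 18 + 1 + 18 = 37
r6→r5→r2→r3→r4: 14 + 2 + 12 + 18 = 46
r6→r5→r4: 14 + 8 = 22
Shortest: 22.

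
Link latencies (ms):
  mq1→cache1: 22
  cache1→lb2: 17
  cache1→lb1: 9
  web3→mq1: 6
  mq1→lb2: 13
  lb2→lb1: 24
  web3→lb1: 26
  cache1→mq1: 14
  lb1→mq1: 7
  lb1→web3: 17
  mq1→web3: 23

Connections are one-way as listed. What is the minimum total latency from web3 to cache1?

Routes from web3 to cache1:
web3 -> mq1 -> cache1: 6 + 22 = 28
web3 -> lb1 -> mq1 -> cache1: 26 + 7 + 22 = 55
Shortest: 28 ms.

28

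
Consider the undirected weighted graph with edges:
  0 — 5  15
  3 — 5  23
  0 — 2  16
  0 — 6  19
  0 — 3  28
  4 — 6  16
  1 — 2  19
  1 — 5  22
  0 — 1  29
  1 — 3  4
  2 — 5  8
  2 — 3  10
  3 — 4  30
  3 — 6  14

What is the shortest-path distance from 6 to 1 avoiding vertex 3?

Routes from 6 to 1 avoiding 3:
6 -> 0 -> 2 -> 1: 19 + 16 + 19 = 54
6 -> 0 -> 5 -> 1: 19 + 15 + 22 = 56
6 -> 0 -> 2 -> 5 -> 1: 19 + 16 + 8 + 22 = 65
6 -> 0 -> 1: 19 + 29 = 48
6 -> 0 -> 5 -> 2 -> 1: 19 + 15 + 8 + 19 = 61
Best route has total 48.

48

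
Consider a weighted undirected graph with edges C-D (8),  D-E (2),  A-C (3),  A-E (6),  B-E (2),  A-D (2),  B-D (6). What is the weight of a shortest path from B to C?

Some routes from B to C:
B→E→A→C: 2 + 6 + 3 = 11
B→E→D→A→C: 2 + 2 + 2 + 3 = 9
B→E→D→C: 2 + 2 + 8 = 12
B→D→A→C: 6 + 2 + 3 = 11
Shortest: 9.

9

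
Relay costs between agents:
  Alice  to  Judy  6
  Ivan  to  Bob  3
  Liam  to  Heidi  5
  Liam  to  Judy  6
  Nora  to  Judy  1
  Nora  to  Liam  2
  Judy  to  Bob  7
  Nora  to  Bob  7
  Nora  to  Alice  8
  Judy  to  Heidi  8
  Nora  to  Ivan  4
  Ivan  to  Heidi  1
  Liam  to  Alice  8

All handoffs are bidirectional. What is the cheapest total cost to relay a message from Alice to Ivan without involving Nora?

Comparing a few candidate routes:
Alice-Liam-Heidi-Ivan: 8 + 5 + 1 = 14
Alice-Judy-Bob-Ivan: 6 + 7 + 3 = 16
Alice-Judy-Heidi-Ivan: 6 + 8 + 1 = 15
The minimum is 14.

14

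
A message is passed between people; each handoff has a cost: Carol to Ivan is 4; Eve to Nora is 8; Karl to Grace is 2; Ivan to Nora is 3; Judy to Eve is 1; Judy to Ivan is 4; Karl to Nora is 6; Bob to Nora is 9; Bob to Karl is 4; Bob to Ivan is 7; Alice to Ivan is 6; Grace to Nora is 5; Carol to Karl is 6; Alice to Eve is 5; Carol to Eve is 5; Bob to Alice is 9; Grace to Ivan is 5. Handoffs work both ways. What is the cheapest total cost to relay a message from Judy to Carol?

6

Comparing a few candidate routes:
Judy→Eve→Carol: 1 + 5 = 6
Judy→Eve→Nora→Ivan→Carol: 1 + 8 + 3 + 4 = 16
Judy→Ivan→Carol: 4 + 4 = 8
The minimum is 6.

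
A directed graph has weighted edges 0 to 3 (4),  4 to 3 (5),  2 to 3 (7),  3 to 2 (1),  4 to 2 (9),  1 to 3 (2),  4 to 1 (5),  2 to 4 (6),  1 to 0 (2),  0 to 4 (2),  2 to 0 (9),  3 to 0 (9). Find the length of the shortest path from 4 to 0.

7

Checking several routes:
4-3-0: 5 + 9 = 14
4-2-0: 9 + 9 = 18
4-1-3-0: 5 + 2 + 9 = 16
4-1-0: 5 + 2 = 7
4-1-3-2-0: 5 + 2 + 1 + 9 = 17
4-3-2-0: 5 + 1 + 9 = 15
Best route has total 7.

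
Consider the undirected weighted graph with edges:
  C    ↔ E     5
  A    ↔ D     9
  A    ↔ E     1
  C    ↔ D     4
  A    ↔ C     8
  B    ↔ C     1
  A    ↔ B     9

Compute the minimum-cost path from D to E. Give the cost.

9

Checking several routes:
D → C → A → E: 4 + 8 + 1 = 13
D → A → E: 9 + 1 = 10
D → C → B → A → E: 4 + 1 + 9 + 1 = 15
D → C → E: 4 + 5 = 9
Best route has total 9.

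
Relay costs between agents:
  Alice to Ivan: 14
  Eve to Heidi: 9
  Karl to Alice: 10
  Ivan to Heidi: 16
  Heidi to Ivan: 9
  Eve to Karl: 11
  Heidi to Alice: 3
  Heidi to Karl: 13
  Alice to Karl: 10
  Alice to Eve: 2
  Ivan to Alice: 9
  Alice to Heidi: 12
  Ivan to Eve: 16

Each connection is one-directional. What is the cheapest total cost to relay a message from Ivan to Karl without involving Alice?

Candidate routes:
Ivan - Heidi - Karl: 16 + 13 = 29
Ivan - Eve - Karl: 16 + 11 = 27
Ivan - Eve - Heidi - Karl: 16 + 9 + 13 = 38
Best route has total 27.

27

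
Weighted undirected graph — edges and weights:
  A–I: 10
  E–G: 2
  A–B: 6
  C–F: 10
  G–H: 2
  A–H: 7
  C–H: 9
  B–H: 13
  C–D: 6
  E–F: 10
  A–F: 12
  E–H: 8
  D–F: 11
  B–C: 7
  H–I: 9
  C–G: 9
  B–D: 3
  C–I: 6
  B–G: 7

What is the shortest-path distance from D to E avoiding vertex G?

Comparing a few candidate routes:
D-F-E: 11 + 10 = 21
D-B-H-E: 3 + 13 + 8 = 24
D-C-H-E: 6 + 9 + 8 = 23
Shortest: 21.

21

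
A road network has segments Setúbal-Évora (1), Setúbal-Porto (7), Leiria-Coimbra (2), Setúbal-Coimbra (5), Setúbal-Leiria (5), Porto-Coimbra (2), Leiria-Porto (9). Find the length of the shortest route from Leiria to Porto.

Paths from Leiria to Porto:
Leiria-Coimbra-Porto: 2 + 2 = 4
Leiria-Porto: 9
Leiria-Coimbra-Setúbal-Porto: 2 + 5 + 7 = 14
Leiria-Setúbal-Porto: 5 + 7 = 12
Leiria-Setúbal-Coimbra-Porto: 5 + 5 + 2 = 12
Shortest: 4 km.

4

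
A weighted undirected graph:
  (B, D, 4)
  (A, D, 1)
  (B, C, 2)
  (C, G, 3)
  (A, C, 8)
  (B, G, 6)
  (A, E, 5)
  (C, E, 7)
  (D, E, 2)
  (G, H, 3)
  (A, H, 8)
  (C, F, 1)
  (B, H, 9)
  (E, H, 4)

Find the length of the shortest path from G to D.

Checking several routes:
G → C → B → D: 3 + 2 + 4 = 9
G → H → E → D: 3 + 4 + 2 = 9
G → B → D: 6 + 4 = 10
Shortest: 9.

9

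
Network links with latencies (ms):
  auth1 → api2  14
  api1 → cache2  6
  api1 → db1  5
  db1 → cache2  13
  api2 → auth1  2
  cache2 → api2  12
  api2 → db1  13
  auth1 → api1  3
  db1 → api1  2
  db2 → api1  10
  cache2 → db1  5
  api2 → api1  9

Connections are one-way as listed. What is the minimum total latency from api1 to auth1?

Candidate routes:
api1 → cache2 → api2 → auth1: 6 + 12 + 2 = 20
api1 → db1 → cache2 → api2 → auth1: 5 + 13 + 12 + 2 = 32
Shortest: 20 ms.

20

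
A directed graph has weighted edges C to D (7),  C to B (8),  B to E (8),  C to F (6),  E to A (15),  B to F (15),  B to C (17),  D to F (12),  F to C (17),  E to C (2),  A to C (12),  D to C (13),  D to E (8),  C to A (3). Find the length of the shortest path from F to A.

Candidate routes:
F - C - A: 17 + 3 = 20
F - C - B - E - A: 17 + 8 + 8 + 15 = 48
F - C - D - E - A: 17 + 7 + 8 + 15 = 47
The minimum is 20.

20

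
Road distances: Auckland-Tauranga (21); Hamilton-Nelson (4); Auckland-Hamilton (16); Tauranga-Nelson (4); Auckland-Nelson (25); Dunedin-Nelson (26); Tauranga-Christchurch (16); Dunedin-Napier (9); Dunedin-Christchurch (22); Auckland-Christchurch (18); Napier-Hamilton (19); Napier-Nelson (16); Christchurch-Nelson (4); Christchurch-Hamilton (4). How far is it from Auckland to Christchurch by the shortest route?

18

Comparing a few candidate routes:
Auckland - Christchurch: 18
Auckland - Hamilton - Christchurch: 16 + 4 = 20
Auckland - Tauranga - Nelson - Christchurch: 21 + 4 + 4 = 29
Auckland - Nelson - Christchurch: 25 + 4 = 29
Auckland - Hamilton - Nelson - Christchurch: 16 + 4 + 4 = 24
The minimum is 18.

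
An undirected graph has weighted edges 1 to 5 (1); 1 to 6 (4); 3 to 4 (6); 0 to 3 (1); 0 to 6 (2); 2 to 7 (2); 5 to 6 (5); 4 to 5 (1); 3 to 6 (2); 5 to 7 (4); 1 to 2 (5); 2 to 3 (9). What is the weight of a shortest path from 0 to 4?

7

Comparing a few candidate routes:
0 → 6 → 1 → 5 → 4: 2 + 4 + 1 + 1 = 8
0 → 6 → 5 → 4: 2 + 5 + 1 = 8
0 → 3 → 4: 1 + 6 = 7
Best route has total 7.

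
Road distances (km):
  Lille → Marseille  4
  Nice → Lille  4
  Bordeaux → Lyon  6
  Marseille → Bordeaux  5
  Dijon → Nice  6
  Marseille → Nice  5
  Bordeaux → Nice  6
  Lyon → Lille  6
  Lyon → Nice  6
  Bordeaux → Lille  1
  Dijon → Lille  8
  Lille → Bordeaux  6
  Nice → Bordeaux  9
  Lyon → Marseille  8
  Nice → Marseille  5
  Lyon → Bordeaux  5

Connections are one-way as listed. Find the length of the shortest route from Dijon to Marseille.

11

Comparing a few candidate routes:
Dijon → Nice → Bordeaux → Lille → Marseille: 6 + 9 + 1 + 4 = 20
Dijon → Lille → Marseille: 8 + 4 = 12
Dijon → Lille → Bordeaux → Nice → Marseille: 8 + 6 + 6 + 5 = 25
Dijon → Nice → Marseille: 6 + 5 = 11
Dijon → Nice → Lille → Marseille: 6 + 4 + 4 = 14
The minimum is 11 km.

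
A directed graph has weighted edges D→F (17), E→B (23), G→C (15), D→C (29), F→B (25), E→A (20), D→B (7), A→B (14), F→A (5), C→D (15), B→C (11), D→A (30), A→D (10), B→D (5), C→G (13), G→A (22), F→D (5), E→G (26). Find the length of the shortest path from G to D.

30

Candidate routes:
G→C→D: 15 + 15 = 30
G→A→B→C→D: 22 + 14 + 11 + 15 = 62
G→A→B→D: 22 + 14 + 5 = 41
G→A→D: 22 + 10 = 32
The minimum is 30.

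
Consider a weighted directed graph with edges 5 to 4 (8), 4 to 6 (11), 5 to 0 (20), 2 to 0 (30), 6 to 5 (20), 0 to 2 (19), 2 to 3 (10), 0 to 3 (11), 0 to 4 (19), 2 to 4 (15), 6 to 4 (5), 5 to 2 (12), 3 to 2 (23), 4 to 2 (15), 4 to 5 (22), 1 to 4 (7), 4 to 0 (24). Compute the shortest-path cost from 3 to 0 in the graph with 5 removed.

Paths from 3 to 0 avoiding 5:
3 -> 2 -> 0: 23 + 30 = 53
3 -> 2 -> 4 -> 0: 23 + 15 + 24 = 62
Shortest: 53.

53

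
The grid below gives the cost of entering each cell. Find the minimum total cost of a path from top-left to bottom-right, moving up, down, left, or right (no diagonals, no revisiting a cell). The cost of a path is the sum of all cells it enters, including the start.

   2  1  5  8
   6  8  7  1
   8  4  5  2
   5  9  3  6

Best path: (0,0) (0,1) (0,2) (1,2) (1,3) (2,3) (3,3)
Cost: 2 + 1 + 5 + 7 + 1 + 2 + 6 = 24

24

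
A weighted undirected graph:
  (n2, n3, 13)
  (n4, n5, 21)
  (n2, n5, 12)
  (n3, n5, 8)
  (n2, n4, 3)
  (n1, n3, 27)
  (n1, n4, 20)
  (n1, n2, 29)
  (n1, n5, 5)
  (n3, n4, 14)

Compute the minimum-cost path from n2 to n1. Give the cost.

Comparing a few candidate routes:
n2-n4-n1: 3 + 20 = 23
n2-n5-n1: 12 + 5 = 17
n2-n1: 29
n2-n3-n5-n1: 13 + 8 + 5 = 26
n2-n4-n3-n5-n1: 3 + 14 + 8 + 5 = 30
n2-n4-n5-n1: 3 + 21 + 5 = 29
Best route has total 17.

17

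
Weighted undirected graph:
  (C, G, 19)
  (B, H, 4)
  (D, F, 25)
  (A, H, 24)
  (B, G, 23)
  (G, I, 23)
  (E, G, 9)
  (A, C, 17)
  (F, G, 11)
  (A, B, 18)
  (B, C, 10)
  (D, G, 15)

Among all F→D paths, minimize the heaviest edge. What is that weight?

Paths from F to D:
F → G → D: max(11, 15) = 15
F → D: max(25) = 25
Best route has worst link 15.

15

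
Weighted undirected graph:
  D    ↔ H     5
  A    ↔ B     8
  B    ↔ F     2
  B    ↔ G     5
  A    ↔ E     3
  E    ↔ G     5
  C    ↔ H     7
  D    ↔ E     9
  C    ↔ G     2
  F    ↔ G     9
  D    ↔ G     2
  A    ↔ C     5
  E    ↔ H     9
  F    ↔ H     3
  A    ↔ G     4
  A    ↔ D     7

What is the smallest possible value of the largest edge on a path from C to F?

5

Some routes from C to F:
C→A→G→D→H→F: max(5, 4, 2, 5, 3) = 5
C→A→G→B→F: max(5, 4, 5, 2) = 5
C→A→E→G→D→H→F: max(5, 3, 5, 2, 5, 3) = 5
The minimum achievable maximum is 5.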